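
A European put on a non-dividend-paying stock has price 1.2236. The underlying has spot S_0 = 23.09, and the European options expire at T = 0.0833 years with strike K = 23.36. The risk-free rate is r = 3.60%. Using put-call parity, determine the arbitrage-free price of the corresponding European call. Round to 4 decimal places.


Answer: Call price = 1.0235

Derivation:
Put-call parity: C - P = S_0 * exp(-qT) - K * exp(-rT).
S_0 * exp(-qT) = 23.0900 * 1.00000000 = 23.09000000
K * exp(-rT) = 23.3600 * 0.99700569 = 23.29005296
C = P + S*exp(-qT) - K*exp(-rT)
C = 1.2236 + 23.09000000 - 23.29005296 = 1.0235


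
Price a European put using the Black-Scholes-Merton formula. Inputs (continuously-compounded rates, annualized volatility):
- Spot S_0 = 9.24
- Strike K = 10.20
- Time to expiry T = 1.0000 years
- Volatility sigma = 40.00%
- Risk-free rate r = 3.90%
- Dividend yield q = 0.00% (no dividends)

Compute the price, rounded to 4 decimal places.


Answer: Price = 1.8115

Derivation:
d1 = (ln(S/K) + (r - q + 0.5*sigma^2) * T) / (sigma * sqrt(T)) = 0.05038541
d2 = d1 - sigma * sqrt(T) = -0.34961459
exp(-rT) = 0.96175071; exp(-qT) = 1.00000000
P = K * exp(-rT) * N(-d2) - S_0 * exp(-qT) * N(-d1)
N(-d1) = 0.47990763; N(-d2) = 0.63668602
P = 10.2000 * 0.96175071 * 0.63668602 - 9.2400 * 1.00000000 * 0.47990763 = 1.8115


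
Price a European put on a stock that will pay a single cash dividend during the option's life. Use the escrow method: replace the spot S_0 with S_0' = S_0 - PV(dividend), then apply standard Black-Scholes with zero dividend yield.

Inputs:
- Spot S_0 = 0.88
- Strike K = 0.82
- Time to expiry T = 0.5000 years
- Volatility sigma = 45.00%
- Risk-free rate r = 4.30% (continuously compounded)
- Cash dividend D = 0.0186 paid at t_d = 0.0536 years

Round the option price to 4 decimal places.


Answer: Price = 0.0783

Derivation:
PV(D) = D * exp(-r * t_d) = 0.0186 * 0.99769785 = 0.01855718
S_0' = S_0 - PV(D) = 0.8800 - 0.01855718 = 0.86144282
d1 = (ln(S_0'/K) + (r + sigma^2/2)*T) / (sigma*sqrt(T)) = 0.38161560
d2 = d1 - sigma*sqrt(T) = 0.06341755
exp(-rT) = 0.97872948
N(-d1) = 0.35137326; N(-d2) = 0.47471701
P = K * exp(-rT) * N(-d2) - S_0' * N(-d1) = 0.8200 * 0.97872948 * 0.47471701 - 0.86144282 * 0.35137326 = 0.0783


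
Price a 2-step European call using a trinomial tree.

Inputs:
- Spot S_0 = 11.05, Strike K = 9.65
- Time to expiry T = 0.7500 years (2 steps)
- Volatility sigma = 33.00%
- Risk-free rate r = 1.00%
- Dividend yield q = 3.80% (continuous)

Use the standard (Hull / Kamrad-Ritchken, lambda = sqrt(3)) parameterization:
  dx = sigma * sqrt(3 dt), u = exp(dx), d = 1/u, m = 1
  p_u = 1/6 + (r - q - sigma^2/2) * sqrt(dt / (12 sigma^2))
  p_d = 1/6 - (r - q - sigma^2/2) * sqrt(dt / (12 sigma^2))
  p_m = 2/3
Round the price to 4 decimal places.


Answer: Price = V(0,0) = 1.8547

Derivation:
dt = T/N = 0.375000; dx = sigma*sqrt(3*dt) = 0.350018
u = exp(dx) = 1.419093; d = 1/u = 0.704676
p_u = 0.122499, p_m = 0.666667, p_d = 0.210834
Discount per step: exp(-r*dt) = 0.996257
Stock lattice S(k, j) with j the centered position index:
  k=0: S(0,+0) = 11.0500
  k=1: S(1,-1) = 7.7867; S(1,+0) = 11.0500; S(1,+1) = 15.6810
  k=2: S(2,-2) = 5.4871; S(2,-1) = 7.7867; S(2,+0) = 11.0500; S(2,+1) = 15.6810; S(2,+2) = 22.2528
Terminal payoffs V(N, j) = max(S_T - K, 0):
  V(2,-2) = 0.000000; V(2,-1) = 0.000000; V(2,+0) = 1.400000; V(2,+1) = 6.030976; V(2,+2) = 12.602762
Backward induction: V(k, j) = exp(-r*dt) * [p_u * V(k+1, j+1) + p_m * V(k+1, j) + p_d * V(k+1, j-1)]
  V(1,-1) = exp(-r*dt) * [p_u*1.400000 + p_m*0.000000 + p_d*0.000000] = 0.170857
  V(1,+0) = exp(-r*dt) * [p_u*6.030976 + p_m*1.400000 + p_d*0.000000] = 1.665865
  V(1,+1) = exp(-r*dt) * [p_u*12.602762 + p_m*6.030976 + p_d*1.400000] = 5.837715
  V(0,+0) = exp(-r*dt) * [p_u*5.837715 + p_m*1.665865 + p_d*0.170857] = 1.854747


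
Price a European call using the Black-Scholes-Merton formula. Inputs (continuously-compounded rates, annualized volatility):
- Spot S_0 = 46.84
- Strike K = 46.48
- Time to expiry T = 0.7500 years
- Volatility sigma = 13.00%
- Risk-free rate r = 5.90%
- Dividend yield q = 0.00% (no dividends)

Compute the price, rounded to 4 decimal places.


Answer: Price = 3.4496

Derivation:
d1 = (ln(S/K) + (r - q + 0.5*sigma^2) * T) / (sigma * sqrt(T)) = 0.51786477
d2 = d1 - sigma * sqrt(T) = 0.40528147
exp(-rT) = 0.95671475; exp(-qT) = 1.00000000
C = S_0 * exp(-qT) * N(d1) - K * exp(-rT) * N(d2)
N(d1) = 0.69772369; N(d2) = 0.65736469
C = 46.8400 * 1.00000000 * 0.69772369 - 46.4800 * 0.95671475 * 0.65736469 = 3.4496


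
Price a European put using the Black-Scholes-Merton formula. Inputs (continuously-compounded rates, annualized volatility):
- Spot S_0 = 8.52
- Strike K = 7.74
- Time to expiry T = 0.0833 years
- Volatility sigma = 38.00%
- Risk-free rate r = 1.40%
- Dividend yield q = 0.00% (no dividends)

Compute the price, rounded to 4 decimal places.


d1 = (ln(S/K) + (r - q + 0.5*sigma^2) * T) / (sigma * sqrt(T)) = 0.94092073
d2 = d1 - sigma * sqrt(T) = 0.83124612
exp(-rT) = 0.99883448; exp(-qT) = 1.00000000
P = K * exp(-rT) * N(-d2) - S_0 * exp(-qT) * N(-d1)
N(-d1) = 0.17337274; N(-d2) = 0.20291730
P = 7.7400 * 0.99883448 * 0.20291730 - 8.5200 * 1.00000000 * 0.17337274 = 0.0916

Answer: Price = 0.0916


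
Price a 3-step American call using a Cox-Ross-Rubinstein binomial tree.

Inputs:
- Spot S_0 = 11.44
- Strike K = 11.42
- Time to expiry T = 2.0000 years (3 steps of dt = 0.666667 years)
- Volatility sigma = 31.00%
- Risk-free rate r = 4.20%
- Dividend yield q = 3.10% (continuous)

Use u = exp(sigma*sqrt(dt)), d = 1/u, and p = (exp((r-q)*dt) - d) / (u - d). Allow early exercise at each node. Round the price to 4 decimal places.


Answer: Price = V(0,0) = 2.1382

Derivation:
dt = T/N = 0.666667
u = exp(sigma*sqrt(dt)) = 1.288030; d = 1/u = 0.776379
p = (exp((r-q)*dt) - d) / (u - d) = 0.451443
Discount per step: exp(-r*dt) = 0.972388
Stock lattice S(k, i) with i counting down-moves:
  k=0: S(0,0) = 11.4400
  k=1: S(1,0) = 14.7351; S(1,1) = 8.8818
  k=2: S(2,0) = 18.9792; S(2,1) = 11.4400; S(2,2) = 6.8956
  k=3: S(3,0) = 24.4458; S(3,1) = 14.7351; S(3,2) = 8.8818; S(3,3) = 5.3536
Terminal payoffs V(N, i) = max(S_T - K, 0):
  V(3,0) = 13.025785; V(3,1) = 3.315064; V(3,2) = 0.000000; V(3,3) = 0.000000
Backward induction: V(k, i) = exp(-r*dt) * [p * V(k+1, i) + (1-p) * V(k+1, i+1)]; then take max(V_cont, immediate exercise) for American.
  V(2,0) = exp(-r*dt) * [p*13.025785 + (1-p)*3.315064] = 7.486318; exercise = 7.559204; V(2,0) = max -> 7.559204
  V(2,1) = exp(-r*dt) * [p*3.315064 + (1-p)*0.000000] = 1.455238; exercise = 0.020000; V(2,1) = max -> 1.455238
  V(2,2) = exp(-r*dt) * [p*0.000000 + (1-p)*0.000000] = 0.000000; exercise = 0.000000; V(2,2) = max -> 0.000000
  V(1,0) = exp(-r*dt) * [p*7.559204 + (1-p)*1.455238] = 4.094561; exercise = 3.315064; V(1,0) = max -> 4.094561
  V(1,1) = exp(-r*dt) * [p*1.455238 + (1-p)*0.000000] = 0.638817; exercise = 0.000000; V(1,1) = max -> 0.638817
  V(0,0) = exp(-r*dt) * [p*4.094561 + (1-p)*0.638817] = 2.138172; exercise = 0.020000; V(0,0) = max -> 2.138172


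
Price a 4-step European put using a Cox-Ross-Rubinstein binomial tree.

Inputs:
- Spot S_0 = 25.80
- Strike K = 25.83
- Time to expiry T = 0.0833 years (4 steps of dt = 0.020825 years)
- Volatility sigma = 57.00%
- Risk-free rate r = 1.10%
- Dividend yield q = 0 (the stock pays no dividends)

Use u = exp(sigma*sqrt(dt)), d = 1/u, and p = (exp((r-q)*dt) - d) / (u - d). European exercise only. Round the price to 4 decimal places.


Answer: Price = V(0,0) = 1.5988

Derivation:
dt = T/N = 0.020825
u = exp(sigma*sqrt(dt)) = 1.085734; d = 1/u = 0.921036
p = (exp((r-q)*dt) - d) / (u - d) = 0.480839
Discount per step: exp(-r*dt) = 0.999771
Stock lattice S(k, i) with i counting down-moves:
  k=0: S(0,0) = 25.8000
  k=1: S(1,0) = 28.0119; S(1,1) = 23.7627
  k=2: S(2,0) = 30.4135; S(2,1) = 25.8000; S(2,2) = 21.8863
  k=3: S(3,0) = 33.0210; S(3,1) = 28.0119; S(3,2) = 23.7627; S(3,3) = 20.1581
  k=4: S(4,0) = 35.8520; S(4,1) = 30.4135; S(4,2) = 25.8000; S(4,3) = 21.8863; S(4,4) = 18.5663
Terminal payoffs V(N, i) = max(K - S_T, 0):
  V(4,0) = 0.000000; V(4,1) = 0.000000; V(4,2) = 0.030000; V(4,3) = 3.943663; V(4,4) = 7.263653
Backward induction: V(k, i) = exp(-r*dt) * [p * V(k+1, i) + (1-p) * V(k+1, i+1)].
  V(3,0) = exp(-r*dt) * [p*0.000000 + (1-p)*0.000000] = 0.000000
  V(3,1) = exp(-r*dt) * [p*0.000000 + (1-p)*0.030000] = 0.015571
  V(3,2) = exp(-r*dt) * [p*0.030000 + (1-p)*3.943663] = 2.061350
  V(3,3) = exp(-r*dt) * [p*3.943663 + (1-p)*7.263653] = 5.665975
  V(2,0) = exp(-r*dt) * [p*0.000000 + (1-p)*0.015571] = 0.008082
  V(2,1) = exp(-r*dt) * [p*0.015571 + (1-p)*2.061350] = 1.077414
  V(2,2) = exp(-r*dt) * [p*2.061350 + (1-p)*5.665975] = 3.931831
  V(1,0) = exp(-r*dt) * [p*0.008082 + (1-p)*1.077414] = 0.563109
  V(1,1) = exp(-r*dt) * [p*1.077414 + (1-p)*3.931831] = 2.558731
  V(0,0) = exp(-r*dt) * [p*0.563109 + (1-p)*2.558731] = 1.598792


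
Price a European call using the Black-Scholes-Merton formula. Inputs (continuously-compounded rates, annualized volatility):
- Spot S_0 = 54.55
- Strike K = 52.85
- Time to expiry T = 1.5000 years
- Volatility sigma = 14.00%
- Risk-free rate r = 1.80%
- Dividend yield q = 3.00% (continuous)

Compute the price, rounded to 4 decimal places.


d1 = (ln(S/K) + (r - q + 0.5*sigma^2) * T) / (sigma * sqrt(T)) = 0.16539888
d2 = d1 - sigma * sqrt(T) = -0.00606540
exp(-rT) = 0.97336124; exp(-qT) = 0.95599748
C = S_0 * exp(-qT) * N(d1) - K * exp(-rT) * N(d2)
N(d1) = 0.56568498; N(d2) = 0.49758027
C = 54.5500 * 0.95599748 * 0.56568498 - 52.8500 * 0.97336124 * 0.49758027 = 3.9037

Answer: Price = 3.9037


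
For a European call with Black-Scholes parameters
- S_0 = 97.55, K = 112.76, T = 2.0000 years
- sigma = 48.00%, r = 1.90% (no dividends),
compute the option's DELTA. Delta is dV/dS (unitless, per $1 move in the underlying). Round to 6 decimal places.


d1 = 0.1819376921; d2 = -0.4968848178
phi(d1) = 0.3923938614; exp(-qT) = 1.0000000000; exp(-rT) = 0.9627129409
N(d1) = 0.5721841880
Delta = exp(-qT) * N(d1) = 1.0000000000 * 0.5721841880 = 0.572184

Answer: Delta = 0.572184


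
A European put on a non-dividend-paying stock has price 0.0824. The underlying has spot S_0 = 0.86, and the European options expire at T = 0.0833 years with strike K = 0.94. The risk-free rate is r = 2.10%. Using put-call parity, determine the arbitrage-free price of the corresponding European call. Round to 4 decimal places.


Put-call parity: C - P = S_0 * exp(-qT) - K * exp(-rT).
S_0 * exp(-qT) = 0.8600 * 1.00000000 = 0.86000000
K * exp(-rT) = 0.9400 * 0.99825223 = 0.93835710
C = P + S*exp(-qT) - K*exp(-rT)
C = 0.0824 + 0.86000000 - 0.93835710 = 0.0040

Answer: Call price = 0.0040


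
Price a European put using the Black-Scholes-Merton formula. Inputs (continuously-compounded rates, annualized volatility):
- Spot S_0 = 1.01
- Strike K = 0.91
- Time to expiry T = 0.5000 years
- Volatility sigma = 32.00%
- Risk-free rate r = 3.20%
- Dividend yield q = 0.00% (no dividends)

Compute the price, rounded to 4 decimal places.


Answer: Price = 0.0404

Derivation:
d1 = (ln(S/K) + (r - q + 0.5*sigma^2) * T) / (sigma * sqrt(T)) = 0.64462068
d2 = d1 - sigma * sqrt(T) = 0.41834651
exp(-rT) = 0.98412732; exp(-qT) = 1.00000000
P = K * exp(-rT) * N(-d2) - S_0 * exp(-qT) * N(-d1)
N(-d1) = 0.25958651; N(-d2) = 0.33784689
P = 0.9100 * 0.98412732 * 0.33784689 - 1.0100 * 1.00000000 * 0.25958651 = 0.0404


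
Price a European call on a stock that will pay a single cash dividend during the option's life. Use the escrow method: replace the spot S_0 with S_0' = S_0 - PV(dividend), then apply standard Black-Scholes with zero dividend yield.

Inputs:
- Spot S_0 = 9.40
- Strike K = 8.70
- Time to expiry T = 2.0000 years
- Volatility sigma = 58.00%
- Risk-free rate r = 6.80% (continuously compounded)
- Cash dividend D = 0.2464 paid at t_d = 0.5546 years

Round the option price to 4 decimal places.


PV(D) = D * exp(-r * t_d) = 0.2464 * 0.96298947 = 0.23728061
S_0' = S_0 - PV(D) = 9.4000 - 0.23728061 = 9.16271939
d1 = (ln(S_0'/K) + (r + sigma^2/2)*T) / (sigma*sqrt(T)) = 0.63910260
d2 = d1 - sigma*sqrt(T) = -0.18114127
exp(-rT) = 0.87284263
N(d1) = 0.73862191; N(d2) = 0.42812835
C = S_0' * N(d1) - K * exp(-rT) * N(d2) = 9.16271939 * 0.73862191 - 8.7000 * 0.87284263 * 0.42812835 = 3.5167

Answer: Price = 3.5167


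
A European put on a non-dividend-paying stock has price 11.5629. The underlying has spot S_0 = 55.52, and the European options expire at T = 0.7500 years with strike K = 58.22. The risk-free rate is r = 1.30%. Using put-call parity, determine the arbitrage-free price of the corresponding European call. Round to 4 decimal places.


Put-call parity: C - P = S_0 * exp(-qT) - K * exp(-rT).
S_0 * exp(-qT) = 55.5200 * 1.00000000 = 55.52000000
K * exp(-rT) = 58.2200 * 0.99029738 = 57.65511330
C = P + S*exp(-qT) - K*exp(-rT)
C = 11.5629 + 55.52000000 - 57.65511330 = 9.4278

Answer: Call price = 9.4278


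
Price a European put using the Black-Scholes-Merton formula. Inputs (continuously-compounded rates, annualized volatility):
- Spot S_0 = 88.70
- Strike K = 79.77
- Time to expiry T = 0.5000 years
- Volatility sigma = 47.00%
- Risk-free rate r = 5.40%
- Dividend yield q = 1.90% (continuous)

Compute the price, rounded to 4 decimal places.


Answer: Price = 6.5522

Derivation:
d1 = (ln(S/K) + (r - q + 0.5*sigma^2) * T) / (sigma * sqrt(T)) = 0.53811547
d2 = d1 - sigma * sqrt(T) = 0.20577528
exp(-rT) = 0.97336124; exp(-qT) = 0.99054498
P = K * exp(-rT) * N(-d2) - S_0 * exp(-qT) * N(-d1)
N(-d1) = 0.29524867; N(-d2) = 0.41848323
P = 79.7700 * 0.97336124 * 0.41848323 - 88.7000 * 0.99054498 * 0.29524867 = 6.5522


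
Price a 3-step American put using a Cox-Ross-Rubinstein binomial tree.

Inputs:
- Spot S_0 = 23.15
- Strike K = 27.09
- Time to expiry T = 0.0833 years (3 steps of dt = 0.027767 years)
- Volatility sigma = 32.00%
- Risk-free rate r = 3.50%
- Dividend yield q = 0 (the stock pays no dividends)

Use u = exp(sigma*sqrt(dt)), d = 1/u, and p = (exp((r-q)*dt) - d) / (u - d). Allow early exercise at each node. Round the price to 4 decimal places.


Answer: Price = V(0,0) = 3.9400

Derivation:
dt = T/N = 0.027767
u = exp(sigma*sqrt(dt)) = 1.054770; d = 1/u = 0.948074
p = (exp((r-q)*dt) - d) / (u - d) = 0.495785
Discount per step: exp(-r*dt) = 0.999029
Stock lattice S(k, i) with i counting down-moves:
  k=0: S(0,0) = 23.1500
  k=1: S(1,0) = 24.4179; S(1,1) = 21.9479
  k=2: S(2,0) = 25.7553; S(2,1) = 23.1500; S(2,2) = 20.8082
  k=3: S(3,0) = 27.1659; S(3,1) = 24.4179; S(3,2) = 21.9479; S(3,3) = 19.7278
Terminal payoffs V(N, i) = max(K - S_T, 0):
  V(3,0) = 0.000000; V(3,1) = 2.672076; V(3,2) = 5.142086; V(3,3) = 7.362240
Backward induction: V(k, i) = exp(-r*dt) * [p * V(k+1, i) + (1-p) * V(k+1, i+1)]; then take max(V_cont, immediate exercise) for American.
  V(2,0) = exp(-r*dt) * [p*0.000000 + (1-p)*2.672076] = 1.345991; exercise = 1.334708; V(2,0) = max -> 1.345991
  V(2,1) = exp(-r*dt) * [p*2.672076 + (1-p)*5.142086] = 3.913686; exercise = 3.940000; V(2,1) = max -> 3.940000
  V(2,2) = exp(-r*dt) * [p*5.142086 + (1-p)*7.362240] = 6.255438; exercise = 6.281752; V(2,2) = max -> 6.281752
  V(1,0) = exp(-r*dt) * [p*1.345991 + (1-p)*3.940000] = 2.651350; exercise = 2.672076; V(1,0) = max -> 2.672076
  V(1,1) = exp(-r*dt) * [p*3.940000 + (1-p)*6.281752] = 5.115772; exercise = 5.142086; V(1,1) = max -> 5.142086
  V(0,0) = exp(-r*dt) * [p*2.672076 + (1-p)*5.142086] = 3.913686; exercise = 3.940000; V(0,0) = max -> 3.940000


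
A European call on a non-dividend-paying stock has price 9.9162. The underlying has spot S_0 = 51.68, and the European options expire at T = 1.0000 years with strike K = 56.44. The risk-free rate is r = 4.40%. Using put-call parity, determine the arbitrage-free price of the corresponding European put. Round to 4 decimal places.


Put-call parity: C - P = S_0 * exp(-qT) - K * exp(-rT).
S_0 * exp(-qT) = 51.6800 * 1.00000000 = 51.68000000
K * exp(-rT) = 56.4400 * 0.95695396 = 54.01048136
P = C - S*exp(-qT) + K*exp(-rT)
P = 9.9162 - 51.68000000 + 54.01048136 = 12.2467

Answer: Put price = 12.2467


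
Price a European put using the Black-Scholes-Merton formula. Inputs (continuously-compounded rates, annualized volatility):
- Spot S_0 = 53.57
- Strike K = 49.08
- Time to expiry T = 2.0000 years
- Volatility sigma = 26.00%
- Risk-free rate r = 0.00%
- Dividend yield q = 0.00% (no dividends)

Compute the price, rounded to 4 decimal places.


d1 = (ln(S/K) + (r - q + 0.5*sigma^2) * T) / (sigma * sqrt(T)) = 0.42191862
d2 = d1 - sigma * sqrt(T) = 0.05422310
exp(-rT) = 1.00000000; exp(-qT) = 1.00000000
P = K * exp(-rT) * N(-d2) - S_0 * exp(-qT) * N(-d1)
N(-d1) = 0.33654221; N(-d2) = 0.47837871
P = 49.0800 * 1.00000000 * 0.47837871 - 53.5700 * 1.00000000 * 0.33654221 = 5.4503

Answer: Price = 5.4503


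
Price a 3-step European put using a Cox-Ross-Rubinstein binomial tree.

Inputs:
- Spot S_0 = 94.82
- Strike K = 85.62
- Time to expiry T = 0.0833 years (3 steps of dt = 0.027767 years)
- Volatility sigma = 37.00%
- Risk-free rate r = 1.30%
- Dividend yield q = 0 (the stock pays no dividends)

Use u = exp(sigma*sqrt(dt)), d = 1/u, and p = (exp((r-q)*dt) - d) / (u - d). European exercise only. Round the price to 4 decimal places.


Answer: Price = V(0,0) = 0.9159

Derivation:
dt = T/N = 0.027767
u = exp(sigma*sqrt(dt)) = 1.063595; d = 1/u = 0.940208
p = (exp((r-q)*dt) - d) / (u - d) = 0.487517
Discount per step: exp(-r*dt) = 0.999639
Stock lattice S(k, i) with i counting down-moves:
  k=0: S(0,0) = 94.8200
  k=1: S(1,0) = 100.8500; S(1,1) = 89.1505
  k=2: S(2,0) = 107.2636; S(2,1) = 94.8200; S(2,2) = 83.8200
  k=3: S(3,0) = 114.0850; S(3,1) = 100.8500; S(3,2) = 89.1505; S(3,3) = 78.8082
Terminal payoffs V(N, i) = max(K - S_T, 0):
  V(3,0) = 0.000000; V(3,1) = 0.000000; V(3,2) = 0.000000; V(3,3) = 6.811776
Backward induction: V(k, i) = exp(-r*dt) * [p * V(k+1, i) + (1-p) * V(k+1, i+1)].
  V(2,0) = exp(-r*dt) * [p*0.000000 + (1-p)*0.000000] = 0.000000
  V(2,1) = exp(-r*dt) * [p*0.000000 + (1-p)*0.000000] = 0.000000
  V(2,2) = exp(-r*dt) * [p*0.000000 + (1-p)*6.811776] = 3.489657
  V(1,0) = exp(-r*dt) * [p*0.000000 + (1-p)*0.000000] = 0.000000
  V(1,1) = exp(-r*dt) * [p*0.000000 + (1-p)*3.489657] = 1.787743
  V(0,0) = exp(-r*dt) * [p*0.000000 + (1-p)*1.787743] = 0.915857


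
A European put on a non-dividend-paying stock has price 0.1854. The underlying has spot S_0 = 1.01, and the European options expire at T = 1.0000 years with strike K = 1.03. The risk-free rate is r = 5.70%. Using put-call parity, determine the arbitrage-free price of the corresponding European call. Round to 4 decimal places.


Put-call parity: C - P = S_0 * exp(-qT) - K * exp(-rT).
S_0 * exp(-qT) = 1.0100 * 1.00000000 = 1.01000000
K * exp(-rT) = 1.0300 * 0.94459407 = 0.97293189
C = P + S*exp(-qT) - K*exp(-rT)
C = 0.1854 + 1.01000000 - 0.97293189 = 0.2225

Answer: Call price = 0.2225


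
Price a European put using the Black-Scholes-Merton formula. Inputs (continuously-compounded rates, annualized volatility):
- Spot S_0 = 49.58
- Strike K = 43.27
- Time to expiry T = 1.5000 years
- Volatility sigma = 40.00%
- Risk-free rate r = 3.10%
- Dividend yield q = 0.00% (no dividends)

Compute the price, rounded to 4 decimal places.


Answer: Price = 5.2452

Derivation:
d1 = (ln(S/K) + (r - q + 0.5*sigma^2) * T) / (sigma * sqrt(T)) = 0.61773676
d2 = d1 - sigma * sqrt(T) = 0.12783881
exp(-rT) = 0.95456456; exp(-qT) = 1.00000000
P = K * exp(-rT) * N(-d2) - S_0 * exp(-qT) * N(-d1)
N(-d1) = 0.26837444; N(-d2) = 0.44913827
P = 43.2700 * 0.95456456 * 0.44913827 - 49.5800 * 1.00000000 * 0.26837444 = 5.2452


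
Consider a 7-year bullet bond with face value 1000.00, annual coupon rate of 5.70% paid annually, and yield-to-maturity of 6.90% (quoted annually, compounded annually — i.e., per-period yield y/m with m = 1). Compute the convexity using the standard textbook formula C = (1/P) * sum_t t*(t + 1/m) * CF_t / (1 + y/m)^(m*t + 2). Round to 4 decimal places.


Answer: Convexity = 39.0902

Derivation:
Coupon per period c = face * coupon_rate / m = 57.000000
Periods per year m = 1; per-period yield y/m = 0.069000
Number of cashflows N = 7
Cashflows (t years, CF_t, discount factor 1/(1+y/m)^(m*t), PV):
  t = 1.0000: CF_t = 57.000000, DF = 0.935454, PV = 53.320861
  t = 2.0000: CF_t = 57.000000, DF = 0.875074, PV = 49.879196
  t = 3.0000: CF_t = 57.000000, DF = 0.818591, PV = 46.659678
  t = 4.0000: CF_t = 57.000000, DF = 0.765754, PV = 43.647968
  t = 5.0000: CF_t = 57.000000, DF = 0.716327, PV = 40.830653
  t = 6.0000: CF_t = 57.000000, DF = 0.670091, PV = 38.195186
  t = 7.0000: CF_t = 1057.000000, DF = 0.626839, PV = 662.568906
Price P = sum_t PV_t = 935.102448
Convexity numerator sum_t t*(t + 1/m) * CF_t / (1+y/m)^(m*t + 2):
  t = 1.0000: term = 93.319357
  t = 2.0000: term = 261.887811
  t = 3.0000: term = 489.967841
  t = 4.0000: term = 763.903711
  t = 5.0000: term = 1071.894824
  t = 6.0000: term = 1403.791164
  t = 7.0000: term = 32468.607818
Convexity = (1/P) * sum = 36553.372525 / 935.102448 = 39.090233


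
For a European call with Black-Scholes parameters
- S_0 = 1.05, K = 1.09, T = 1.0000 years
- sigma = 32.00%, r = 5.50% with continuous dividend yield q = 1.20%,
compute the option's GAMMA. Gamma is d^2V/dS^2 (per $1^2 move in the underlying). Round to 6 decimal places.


Answer: Gamma = 1.154821

Derivation:
d1 = 0.1775389623; d2 = -0.1424610377
phi(d1) = 0.3927042187; exp(-qT) = 0.9880717129; exp(-rT) = 0.9464851480
Gamma = exp(-qT) * phi(d1) / (S * sigma * sqrt(T)) = 0.9880717129 * 0.3927042187 / (1.0500 * 0.3200 * 1.0000000000) = 1.154821


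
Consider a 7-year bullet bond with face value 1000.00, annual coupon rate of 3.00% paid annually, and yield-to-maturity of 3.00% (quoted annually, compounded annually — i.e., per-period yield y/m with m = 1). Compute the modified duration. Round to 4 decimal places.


Coupon per period c = face * coupon_rate / m = 30.000000
Periods per year m = 1; per-period yield y/m = 0.030000
Number of cashflows N = 7
Cashflows (t years, CF_t, discount factor 1/(1+y/m)^(m*t), PV):
  t = 1.0000: CF_t = 30.000000, DF = 0.970874, PV = 29.126214
  t = 2.0000: CF_t = 30.000000, DF = 0.942596, PV = 28.277877
  t = 3.0000: CF_t = 30.000000, DF = 0.915142, PV = 27.454250
  t = 4.0000: CF_t = 30.000000, DF = 0.888487, PV = 26.654611
  t = 5.0000: CF_t = 30.000000, DF = 0.862609, PV = 25.878264
  t = 6.0000: CF_t = 30.000000, DF = 0.837484, PV = 25.124528
  t = 7.0000: CF_t = 1030.000000, DF = 0.813092, PV = 837.484257
Price P = sum_t PV_t = 1000.000000
First compute Macaulay numerator sum_t t * PV_t:
  t * PV_t at t = 1.0000: 29.126214
  t * PV_t at t = 2.0000: 56.555755
  t * PV_t at t = 3.0000: 82.362749
  t * PV_t at t = 4.0000: 106.618446
  t * PV_t at t = 5.0000: 129.391318
  t * PV_t at t = 6.0000: 150.747166
  t * PV_t at t = 7.0000: 5862.389797
Macaulay duration D = 6417.191444 / 1000.000000 = 6.417191
Modified duration = D / (1 + y/m) = 6.417191 / (1 + 0.030000) = 6.230283

Answer: Modified duration = 6.2303


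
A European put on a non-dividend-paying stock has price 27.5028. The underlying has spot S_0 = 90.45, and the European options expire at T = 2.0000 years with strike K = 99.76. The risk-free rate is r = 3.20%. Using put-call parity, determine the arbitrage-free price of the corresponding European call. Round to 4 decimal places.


Answer: Call price = 24.3774

Derivation:
Put-call parity: C - P = S_0 * exp(-qT) - K * exp(-rT).
S_0 * exp(-qT) = 90.4500 * 1.00000000 = 90.45000000
K * exp(-rT) = 99.7600 * 0.93800500 = 93.57537875
C = P + S*exp(-qT) - K*exp(-rT)
C = 27.5028 + 90.45000000 - 93.57537875 = 24.3774


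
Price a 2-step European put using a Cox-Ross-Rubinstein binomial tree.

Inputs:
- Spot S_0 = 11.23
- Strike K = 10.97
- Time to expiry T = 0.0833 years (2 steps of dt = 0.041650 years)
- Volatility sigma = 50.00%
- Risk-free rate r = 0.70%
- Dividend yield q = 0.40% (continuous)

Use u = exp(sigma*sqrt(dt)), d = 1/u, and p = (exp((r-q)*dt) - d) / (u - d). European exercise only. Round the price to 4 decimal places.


Answer: Price = V(0,0) = 0.4992

Derivation:
dt = T/N = 0.041650
u = exp(sigma*sqrt(dt)) = 1.107430; d = 1/u = 0.902992
p = (exp((r-q)*dt) - d) / (u - d) = 0.475123
Discount per step: exp(-r*dt) = 0.999708
Stock lattice S(k, i) with i counting down-moves:
  k=0: S(0,0) = 11.2300
  k=1: S(1,0) = 12.4364; S(1,1) = 10.1406
  k=2: S(2,0) = 13.7725; S(2,1) = 11.2300; S(2,2) = 9.1569
Terminal payoffs V(N, i) = max(K - S_T, 0):
  V(2,0) = 0.000000; V(2,1) = 0.000000; V(2,2) = 1.813121
Backward induction: V(k, i) = exp(-r*dt) * [p * V(k+1, i) + (1-p) * V(k+1, i+1)].
  V(1,0) = exp(-r*dt) * [p*0.000000 + (1-p)*0.000000] = 0.000000
  V(1,1) = exp(-r*dt) * [p*0.000000 + (1-p)*1.813121] = 0.951388
  V(0,0) = exp(-r*dt) * [p*0.000000 + (1-p)*0.951388] = 0.499216


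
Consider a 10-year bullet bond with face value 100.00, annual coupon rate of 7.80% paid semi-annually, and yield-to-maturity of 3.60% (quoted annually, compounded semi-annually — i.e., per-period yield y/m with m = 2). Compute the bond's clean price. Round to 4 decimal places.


Answer: Price = 135.0101

Derivation:
Coupon per period c = face * coupon_rate / m = 3.900000
Periods per year m = 2; per-period yield y/m = 0.018000
Number of cashflows N = 20
Cashflows (t years, CF_t, discount factor 1/(1+y/m)^(m*t), PV):
  t = 0.5000: CF_t = 3.900000, DF = 0.982318, PV = 3.831041
  t = 1.0000: CF_t = 3.900000, DF = 0.964949, PV = 3.763302
  t = 1.5000: CF_t = 3.900000, DF = 0.947887, PV = 3.696760
  t = 2.0000: CF_t = 3.900000, DF = 0.931127, PV = 3.631395
  t = 2.5000: CF_t = 3.900000, DF = 0.914663, PV = 3.567186
  t = 3.0000: CF_t = 3.900000, DF = 0.898490, PV = 3.504112
  t = 3.5000: CF_t = 3.900000, DF = 0.882603, PV = 3.442153
  t = 4.0000: CF_t = 3.900000, DF = 0.866997, PV = 3.381290
  t = 4.5000: CF_t = 3.900000, DF = 0.851667, PV = 3.321503
  t = 5.0000: CF_t = 3.900000, DF = 0.836608, PV = 3.262773
  t = 5.5000: CF_t = 3.900000, DF = 0.821816, PV = 3.205081
  t = 6.0000: CF_t = 3.900000, DF = 0.807285, PV = 3.148410
  t = 6.5000: CF_t = 3.900000, DF = 0.793010, PV = 3.092741
  t = 7.0000: CF_t = 3.900000, DF = 0.778989, PV = 3.038056
  t = 7.5000: CF_t = 3.900000, DF = 0.765215, PV = 2.984338
  t = 8.0000: CF_t = 3.900000, DF = 0.751684, PV = 2.931569
  t = 8.5000: CF_t = 3.900000, DF = 0.738393, PV = 2.879734
  t = 9.0000: CF_t = 3.900000, DF = 0.725337, PV = 2.828815
  t = 9.5000: CF_t = 3.900000, DF = 0.712512, PV = 2.778797
  t = 10.0000: CF_t = 103.900000, DF = 0.699914, PV = 72.721024
Price P = sum_t PV_t = 135.010079


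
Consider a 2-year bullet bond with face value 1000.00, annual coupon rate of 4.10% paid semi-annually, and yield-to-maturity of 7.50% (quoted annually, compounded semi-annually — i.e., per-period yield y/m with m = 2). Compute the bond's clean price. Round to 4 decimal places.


Coupon per period c = face * coupon_rate / m = 20.500000
Periods per year m = 2; per-period yield y/m = 0.037500
Number of cashflows N = 4
Cashflows (t years, CF_t, discount factor 1/(1+y/m)^(m*t), PV):
  t = 0.5000: CF_t = 20.500000, DF = 0.963855, PV = 19.759036
  t = 1.0000: CF_t = 20.500000, DF = 0.929017, PV = 19.044854
  t = 1.5000: CF_t = 20.500000, DF = 0.895438, PV = 18.356486
  t = 2.0000: CF_t = 1020.500000, DF = 0.863073, PV = 880.766094
Price P = sum_t PV_t = 937.926470

Answer: Price = 937.9265


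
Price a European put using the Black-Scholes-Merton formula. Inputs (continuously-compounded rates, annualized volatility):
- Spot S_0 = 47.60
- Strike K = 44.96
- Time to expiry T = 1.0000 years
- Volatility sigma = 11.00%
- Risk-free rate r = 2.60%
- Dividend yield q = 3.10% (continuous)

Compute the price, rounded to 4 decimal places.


d1 = (ln(S/K) + (r - q + 0.5*sigma^2) * T) / (sigma * sqrt(T)) = 0.52826869
d2 = d1 - sigma * sqrt(T) = 0.41826869
exp(-rT) = 0.97433509; exp(-qT) = 0.96947557
P = K * exp(-rT) * N(-d2) - S_0 * exp(-qT) * N(-d1)
N(-d1) = 0.29865643; N(-d2) = 0.33787534
P = 44.9600 * 0.97433509 * 0.33787534 - 47.6000 * 0.96947557 * 0.29865643 = 1.0189

Answer: Price = 1.0189


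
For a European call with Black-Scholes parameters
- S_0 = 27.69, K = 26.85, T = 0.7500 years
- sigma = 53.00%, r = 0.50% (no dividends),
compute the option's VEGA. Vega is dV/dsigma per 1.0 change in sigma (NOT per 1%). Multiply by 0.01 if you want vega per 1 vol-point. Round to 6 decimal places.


d1 = 0.3047821531; d2 = -0.1542113109
phi(d1) = 0.3808366966; exp(-qT) = 1.0000000000; exp(-rT) = 0.9962570225
Vega = S * exp(-qT) * phi(d1) * sqrt(T) = 27.6900 * 1.0000000000 * 0.3808366966 * 0.8660254038 = 9.132557

Answer: Vega = 9.132557


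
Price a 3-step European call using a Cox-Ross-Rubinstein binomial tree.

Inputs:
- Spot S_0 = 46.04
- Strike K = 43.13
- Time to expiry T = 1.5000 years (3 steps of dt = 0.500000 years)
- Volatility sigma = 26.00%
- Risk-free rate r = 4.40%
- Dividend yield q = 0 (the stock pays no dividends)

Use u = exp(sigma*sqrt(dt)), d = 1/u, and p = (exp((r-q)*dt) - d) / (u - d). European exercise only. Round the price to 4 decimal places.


dt = T/N = 0.500000
u = exp(sigma*sqrt(dt)) = 1.201833; d = 1/u = 0.832062
p = (exp((r-q)*dt) - d) / (u - d) = 0.514323
Discount per step: exp(-r*dt) = 0.978240
Stock lattice S(k, i) with i counting down-moves:
  k=0: S(0,0) = 46.0400
  k=1: S(1,0) = 55.3324; S(1,1) = 38.3082
  k=2: S(2,0) = 66.5003; S(2,1) = 46.0400; S(2,2) = 31.8748
  k=3: S(3,0) = 79.9222; S(3,1) = 55.3324; S(3,2) = 38.3082; S(3,3) = 26.5218
Terminal payoffs V(N, i) = max(S_T - K, 0):
  V(3,0) = 36.792217; V(3,1) = 12.202384; V(3,2) = 0.000000; V(3,3) = 0.000000
Backward induction: V(k, i) = exp(-r*dt) * [p * V(k+1, i) + (1-p) * V(k+1, i+1)].
  V(2,0) = exp(-r*dt) * [p*36.792217 + (1-p)*12.202384] = 24.308775
  V(2,1) = exp(-r*dt) * [p*12.202384 + (1-p)*0.000000] = 6.139400
  V(2,2) = exp(-r*dt) * [p*0.000000 + (1-p)*0.000000] = 0.000000
  V(1,0) = exp(-r*dt) * [p*24.308775 + (1-p)*6.139400] = 15.147388
  V(1,1) = exp(-r*dt) * [p*6.139400 + (1-p)*0.000000] = 3.088924
  V(0,0) = exp(-r*dt) * [p*15.147388 + (1-p)*3.088924] = 9.088699

Answer: Price = V(0,0) = 9.0887


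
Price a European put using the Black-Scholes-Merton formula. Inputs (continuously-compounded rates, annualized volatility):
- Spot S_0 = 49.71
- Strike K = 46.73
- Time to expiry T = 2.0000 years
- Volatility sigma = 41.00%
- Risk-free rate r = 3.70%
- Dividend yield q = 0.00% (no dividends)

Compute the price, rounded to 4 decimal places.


Answer: Price = 7.7445

Derivation:
d1 = (ln(S/K) + (r - q + 0.5*sigma^2) * T) / (sigma * sqrt(T)) = 0.52415543
d2 = d1 - sigma * sqrt(T) = -0.05567213
exp(-rT) = 0.92867169; exp(-qT) = 1.00000000
P = K * exp(-rT) * N(-d2) - S_0 * exp(-qT) * N(-d1)
N(-d1) = 0.30008522; N(-d2) = 0.52219850
P = 46.7300 * 0.92867169 * 0.52219850 - 49.7100 * 1.00000000 * 0.30008522 = 7.7445


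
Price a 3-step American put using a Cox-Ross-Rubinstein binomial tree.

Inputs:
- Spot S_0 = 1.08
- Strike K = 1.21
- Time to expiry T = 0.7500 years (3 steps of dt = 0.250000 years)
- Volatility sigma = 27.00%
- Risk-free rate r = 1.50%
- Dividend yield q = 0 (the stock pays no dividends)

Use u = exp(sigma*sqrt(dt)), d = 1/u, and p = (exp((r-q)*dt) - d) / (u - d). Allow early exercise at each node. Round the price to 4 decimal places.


Answer: Price = V(0,0) = 0.1721

Derivation:
dt = T/N = 0.250000
u = exp(sigma*sqrt(dt)) = 1.144537; d = 1/u = 0.873716
p = (exp((r-q)*dt) - d) / (u - d) = 0.480174
Discount per step: exp(-r*dt) = 0.996257
Stock lattice S(k, i) with i counting down-moves:
  k=0: S(0,0) = 1.0800
  k=1: S(1,0) = 1.2361; S(1,1) = 0.9436
  k=2: S(2,0) = 1.4148; S(2,1) = 1.0800; S(2,2) = 0.8244
  k=3: S(3,0) = 1.6192; S(3,1) = 1.2361; S(3,2) = 0.9436; S(3,3) = 0.7203
Terminal payoffs V(N, i) = max(K - S_T, 0):
  V(3,0) = 0.000000; V(3,1) = 0.000000; V(3,2) = 0.266387; V(3,3) = 0.489665
Backward induction: V(k, i) = exp(-r*dt) * [p * V(k+1, i) + (1-p) * V(k+1, i+1)]; then take max(V_cont, immediate exercise) for American.
  V(2,0) = exp(-r*dt) * [p*0.000000 + (1-p)*0.000000] = 0.000000; exercise = 0.000000; V(2,0) = max -> 0.000000
  V(2,1) = exp(-r*dt) * [p*0.000000 + (1-p)*0.266387] = 0.137956; exercise = 0.130000; V(2,1) = max -> 0.137956
  V(2,2) = exp(-r*dt) * [p*0.266387 + (1-p)*0.489665] = 0.381021; exercise = 0.385550; V(2,2) = max -> 0.385550
  V(1,0) = exp(-r*dt) * [p*0.000000 + (1-p)*0.137956] = 0.071445; exercise = 0.000000; V(1,0) = max -> 0.071445
  V(1,1) = exp(-r*dt) * [p*0.137956 + (1-p)*0.385550] = 0.265664; exercise = 0.266387; V(1,1) = max -> 0.266387
  V(0,0) = exp(-r*dt) * [p*0.071445 + (1-p)*0.266387] = 0.172134; exercise = 0.130000; V(0,0) = max -> 0.172134


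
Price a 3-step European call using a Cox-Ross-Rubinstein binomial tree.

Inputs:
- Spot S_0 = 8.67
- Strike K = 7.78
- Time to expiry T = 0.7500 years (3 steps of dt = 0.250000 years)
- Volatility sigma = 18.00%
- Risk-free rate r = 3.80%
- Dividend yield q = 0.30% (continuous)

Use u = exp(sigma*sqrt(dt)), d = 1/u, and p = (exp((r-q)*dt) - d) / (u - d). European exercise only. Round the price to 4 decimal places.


Answer: Price = V(0,0) = 1.2091

Derivation:
dt = T/N = 0.250000
u = exp(sigma*sqrt(dt)) = 1.094174; d = 1/u = 0.913931
p = (exp((r-q)*dt) - d) / (u - d) = 0.526274
Discount per step: exp(-r*dt) = 0.990545
Stock lattice S(k, i) with i counting down-moves:
  k=0: S(0,0) = 8.6700
  k=1: S(1,0) = 9.4865; S(1,1) = 7.9238
  k=2: S(2,0) = 10.3799; S(2,1) = 8.6700; S(2,2) = 7.2418
  k=3: S(3,0) = 11.3574; S(3,1) = 9.4865; S(3,2) = 7.9238; S(3,3) = 6.6185
Terminal payoffs V(N, i) = max(S_T - K, 0):
  V(3,0) = 3.577392; V(3,1) = 1.706491; V(3,2) = 0.143783; V(3,3) = 0.000000
Backward induction: V(k, i) = exp(-r*dt) * [p * V(k+1, i) + (1-p) * V(k+1, i+1)].
  V(2,0) = exp(-r*dt) * [p*3.577392 + (1-p)*1.706491] = 2.665653
  V(2,1) = exp(-r*dt) * [p*1.706491 + (1-p)*0.143783] = 0.957060
  V(2,2) = exp(-r*dt) * [p*0.143783 + (1-p)*0.000000] = 0.074954
  V(1,0) = exp(-r*dt) * [p*2.665653 + (1-p)*0.957060] = 1.838697
  V(1,1) = exp(-r*dt) * [p*0.957060 + (1-p)*0.074954] = 0.534085
  V(0,0) = exp(-r*dt) * [p*1.838697 + (1-p)*0.534085] = 1.209126


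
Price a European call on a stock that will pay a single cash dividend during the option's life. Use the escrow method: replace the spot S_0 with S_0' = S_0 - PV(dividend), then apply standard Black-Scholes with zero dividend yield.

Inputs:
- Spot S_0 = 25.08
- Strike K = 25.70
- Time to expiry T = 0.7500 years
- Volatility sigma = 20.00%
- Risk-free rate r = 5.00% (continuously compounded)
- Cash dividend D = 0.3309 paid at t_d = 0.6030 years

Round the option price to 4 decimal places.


Answer: Price = 1.7109

Derivation:
PV(D) = D * exp(-r * t_d) = 0.3309 * 0.97029998 = 0.32107226
S_0' = S_0 - PV(D) = 25.0800 - 0.32107226 = 24.75892774
d1 = (ln(S_0'/K) + (r + sigma^2/2)*T) / (sigma*sqrt(T)) = 0.08772923
d2 = d1 - sigma*sqrt(T) = -0.08547585
exp(-rT) = 0.96319442
N(d1) = 0.53495406; N(d2) = 0.46594155
C = S_0' * N(d1) - K * exp(-rT) * N(d2) = 24.75892774 * 0.53495406 - 25.7000 * 0.96319442 * 0.46594155 = 1.7109


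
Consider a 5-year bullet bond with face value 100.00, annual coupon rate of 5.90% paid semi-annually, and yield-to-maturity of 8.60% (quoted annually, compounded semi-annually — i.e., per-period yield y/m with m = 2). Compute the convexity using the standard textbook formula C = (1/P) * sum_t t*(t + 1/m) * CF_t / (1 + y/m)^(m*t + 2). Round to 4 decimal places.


Coupon per period c = face * coupon_rate / m = 2.950000
Periods per year m = 2; per-period yield y/m = 0.043000
Number of cashflows N = 10
Cashflows (t years, CF_t, discount factor 1/(1+y/m)^(m*t), PV):
  t = 0.5000: CF_t = 2.950000, DF = 0.958773, PV = 2.828380
  t = 1.0000: CF_t = 2.950000, DF = 0.919245, PV = 2.711773
  t = 1.5000: CF_t = 2.950000, DF = 0.881347, PV = 2.599975
  t = 2.0000: CF_t = 2.950000, DF = 0.845012, PV = 2.492785
  t = 2.5000: CF_t = 2.950000, DF = 0.810174, PV = 2.390014
  t = 3.0000: CF_t = 2.950000, DF = 0.776773, PV = 2.291480
  t = 3.5000: CF_t = 2.950000, DF = 0.744749, PV = 2.197009
  t = 4.0000: CF_t = 2.950000, DF = 0.714045, PV = 2.106433
  t = 4.5000: CF_t = 2.950000, DF = 0.684607, PV = 2.019590
  t = 5.0000: CF_t = 102.950000, DF = 0.656382, PV = 67.574566
Price P = sum_t PV_t = 89.212005
Convexity numerator sum_t t*(t + 1/m) * CF_t / (1+y/m)^(m*t + 2):
  t = 0.5000: term = 1.299987
  t = 1.0000: term = 3.739177
  t = 1.5000: term = 7.170042
  t = 2.0000: term = 11.457402
  t = 2.5000: term = 16.477568
  t = 3.0000: term = 22.117541
  t = 3.5000: term = 28.274262
  t = 4.0000: term = 34.853904
  t = 4.5000: term = 41.771218
  t = 5.0000: term = 1708.233929
Convexity = (1/P) * sum = 1875.395033 / 89.212005 = 21.021779

Answer: Convexity = 21.0218


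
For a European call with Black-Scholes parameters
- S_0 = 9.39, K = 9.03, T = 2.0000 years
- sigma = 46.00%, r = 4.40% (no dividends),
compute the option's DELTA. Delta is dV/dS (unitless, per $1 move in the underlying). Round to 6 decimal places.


Answer: Delta = 0.698689

Derivation:
d1 = 0.5206349230; d2 = -0.1299033157
phi(d1) = 0.3483774033; exp(-qT) = 1.0000000000; exp(-rT) = 0.9157608767
N(d1) = 0.6986894418
Delta = exp(-qT) * N(d1) = 1.0000000000 * 0.6986894418 = 0.698689


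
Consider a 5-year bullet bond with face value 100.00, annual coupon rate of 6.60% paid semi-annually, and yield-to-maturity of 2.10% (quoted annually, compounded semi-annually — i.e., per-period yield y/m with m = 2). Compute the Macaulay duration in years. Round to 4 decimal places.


Answer: Macaulay duration = 4.4105 years

Derivation:
Coupon per period c = face * coupon_rate / m = 3.300000
Periods per year m = 2; per-period yield y/m = 0.010500
Number of cashflows N = 10
Cashflows (t years, CF_t, discount factor 1/(1+y/m)^(m*t), PV):
  t = 0.5000: CF_t = 3.300000, DF = 0.989609, PV = 3.265710
  t = 1.0000: CF_t = 3.300000, DF = 0.979326, PV = 3.231776
  t = 1.5000: CF_t = 3.300000, DF = 0.969150, PV = 3.198195
  t = 2.0000: CF_t = 3.300000, DF = 0.959080, PV = 3.164963
  t = 2.5000: CF_t = 3.300000, DF = 0.949114, PV = 3.132076
  t = 3.0000: CF_t = 3.300000, DF = 0.939252, PV = 3.099531
  t = 3.5000: CF_t = 3.300000, DF = 0.929492, PV = 3.067324
  t = 4.0000: CF_t = 3.300000, DF = 0.919834, PV = 3.035452
  t = 4.5000: CF_t = 3.300000, DF = 0.910276, PV = 3.003911
  t = 5.0000: CF_t = 103.300000, DF = 0.900818, PV = 93.054449
Price P = sum_t PV_t = 121.253390
Macaulay numerator sum_t t * PV_t:
  t * PV_t at t = 0.5000: 1.632855
  t * PV_t at t = 1.0000: 3.231776
  t * PV_t at t = 1.5000: 4.797293
  t * PV_t at t = 2.0000: 6.329926
  t * PV_t at t = 2.5000: 7.830191
  t * PV_t at t = 3.0000: 9.298594
  t * PV_t at t = 3.5000: 10.735636
  t * PV_t at t = 4.0000: 12.141809
  t * PV_t at t = 4.5000: 13.517600
  t * PV_t at t = 5.0000: 465.272246
Macaulay duration D = (sum_t t * PV_t) / P = 534.787927 / 121.253390 = 4.410499


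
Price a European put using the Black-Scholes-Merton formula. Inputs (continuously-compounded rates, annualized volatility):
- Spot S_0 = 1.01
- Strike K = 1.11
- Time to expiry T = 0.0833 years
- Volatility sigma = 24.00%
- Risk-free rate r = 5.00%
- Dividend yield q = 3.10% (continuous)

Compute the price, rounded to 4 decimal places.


d1 = (ln(S/K) + (r - q + 0.5*sigma^2) * T) / (sigma * sqrt(T)) = -1.30547607
d2 = d1 - sigma * sqrt(T) = -1.37474425
exp(-rT) = 0.99584366; exp(-qT) = 0.99742103
P = K * exp(-rT) * N(-d2) - S_0 * exp(-qT) * N(-d1)
N(-d1) = 0.90413461; N(-d2) = 0.91539463
P = 1.1100 * 0.99584366 * 0.91539463 - 1.0100 * 0.99742103 * 0.90413461 = 0.1010

Answer: Price = 0.1010


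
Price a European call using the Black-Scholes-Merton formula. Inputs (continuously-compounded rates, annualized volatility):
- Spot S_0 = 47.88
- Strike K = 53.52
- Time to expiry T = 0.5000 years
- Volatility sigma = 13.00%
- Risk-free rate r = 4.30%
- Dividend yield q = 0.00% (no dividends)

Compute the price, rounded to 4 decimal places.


Answer: Price = 0.4000

Derivation:
d1 = (ln(S/K) + (r - q + 0.5*sigma^2) * T) / (sigma * sqrt(T)) = -0.93155917
d2 = d1 - sigma * sqrt(T) = -1.02348306
exp(-rT) = 0.97872948; exp(-qT) = 1.00000000
C = S_0 * exp(-qT) * N(d1) - K * exp(-rT) * N(d2)
N(d1) = 0.17578220; N(d2) = 0.15303975
C = 47.8800 * 1.00000000 * 0.17578220 - 53.5200 * 0.97872948 * 0.15303975 = 0.4000


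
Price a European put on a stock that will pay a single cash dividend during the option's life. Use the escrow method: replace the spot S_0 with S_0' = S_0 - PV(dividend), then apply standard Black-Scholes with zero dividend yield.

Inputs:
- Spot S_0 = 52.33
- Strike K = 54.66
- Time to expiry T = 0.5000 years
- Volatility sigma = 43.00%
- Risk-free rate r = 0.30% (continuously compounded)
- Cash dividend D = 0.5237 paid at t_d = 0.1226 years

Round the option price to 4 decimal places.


PV(D) = D * exp(-r * t_d) = 0.5237 * 0.99963227 = 0.52350742
S_0' = S_0 - PV(D) = 52.3300 - 0.52350742 = 51.80649258
d1 = (ln(S_0'/K) + (r + sigma^2/2)*T) / (sigma*sqrt(T)) = -0.01937703
d2 = d1 - sigma*sqrt(T) = -0.32343294
exp(-rT) = 0.99850112
N(-d1) = 0.50772983; N(-d2) = 0.62681631
P = K * exp(-rT) * N(-d2) - S_0' * N(-d1) = 54.6600 * 0.99850112 * 0.62681631 - 51.80649258 * 0.50772983 = 7.9067

Answer: Price = 7.9067
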